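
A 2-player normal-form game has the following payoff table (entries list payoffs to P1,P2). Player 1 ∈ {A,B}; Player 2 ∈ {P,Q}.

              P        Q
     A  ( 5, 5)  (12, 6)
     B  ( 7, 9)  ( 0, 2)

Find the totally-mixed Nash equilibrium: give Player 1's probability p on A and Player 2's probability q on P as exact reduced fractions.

P1 indiff ⇒ q·5+(1-q)·12 = q·7+(1-q)·0 ⇒ q(-2) = (1-q)(-12) ⇒ q = 6/7
P2 indiff ⇒ p·5+(1-p)·9 = p·6+(1-p)·2 ⇒ p(-1) = (1-p)(-7) ⇒ p = 7/8

p=7/8, q=6/7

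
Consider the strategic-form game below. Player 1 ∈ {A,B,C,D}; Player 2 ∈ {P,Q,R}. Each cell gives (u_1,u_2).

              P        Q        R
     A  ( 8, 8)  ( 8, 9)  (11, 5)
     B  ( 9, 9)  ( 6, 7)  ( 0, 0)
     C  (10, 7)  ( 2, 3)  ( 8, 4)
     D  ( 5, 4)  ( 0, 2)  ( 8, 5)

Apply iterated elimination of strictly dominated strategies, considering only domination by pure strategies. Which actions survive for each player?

P1 drop D (A beats it: P:8>5 Q:8>0 R:11>8)
P2 drop R (P beats it: A:8>5 B:9>0 C:7>4)
P1→{A,B,C} P2→{P,Q}

Remaining: P1:{A,B,C} P2:{P,Q}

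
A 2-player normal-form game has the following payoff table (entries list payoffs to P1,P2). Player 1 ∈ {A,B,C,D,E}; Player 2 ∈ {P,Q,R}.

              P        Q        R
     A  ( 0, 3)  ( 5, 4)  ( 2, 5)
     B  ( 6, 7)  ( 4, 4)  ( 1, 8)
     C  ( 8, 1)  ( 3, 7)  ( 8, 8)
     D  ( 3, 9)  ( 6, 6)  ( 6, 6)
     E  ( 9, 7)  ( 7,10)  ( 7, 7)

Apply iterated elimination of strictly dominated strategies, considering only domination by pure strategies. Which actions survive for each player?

Remaining: P1:{C,E} P2:{Q,R}

P1 drop A (D beats it: P:3>0 Q:6>5 R:6>2)
P1 drop B (E beats it: P:9>6 Q:7>4 R:7>1)
P1 drop D (E beats it: P:9>3 Q:7>6 R:7>6)
P2 drop P (Q beats it: C:7>1 E:10>7)
P1→{C,E} P2→{Q,R}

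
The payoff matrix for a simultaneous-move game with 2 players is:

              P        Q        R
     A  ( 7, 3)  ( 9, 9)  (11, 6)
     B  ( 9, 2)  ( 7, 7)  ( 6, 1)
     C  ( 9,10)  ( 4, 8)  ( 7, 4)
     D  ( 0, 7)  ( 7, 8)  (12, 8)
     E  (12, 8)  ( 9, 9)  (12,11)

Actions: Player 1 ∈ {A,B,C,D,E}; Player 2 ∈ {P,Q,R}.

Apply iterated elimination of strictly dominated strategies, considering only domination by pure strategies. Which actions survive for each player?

P1 drop B (E beats it: P:12>9 Q:9>7 R:12>6)
P1 drop C (E beats it: P:12>9 Q:9>4 R:12>7)
P2 drop P (Q beats it: A:9>3 D:8>7 E:9>8)
P1→{A,D,E} P2→{Q,R}

Survivors P1:{A,D,E} P2:{Q,R}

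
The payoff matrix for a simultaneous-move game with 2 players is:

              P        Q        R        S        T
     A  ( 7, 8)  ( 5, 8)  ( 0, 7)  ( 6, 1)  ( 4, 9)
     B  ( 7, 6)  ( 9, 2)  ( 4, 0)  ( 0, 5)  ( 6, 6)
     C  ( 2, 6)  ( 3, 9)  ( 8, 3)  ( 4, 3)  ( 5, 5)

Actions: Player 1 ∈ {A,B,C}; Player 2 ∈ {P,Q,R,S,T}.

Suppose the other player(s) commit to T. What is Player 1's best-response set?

argmax u_1 = {B}

u_1(A vs T) = 4
u_1(B vs T) = 6
u_1(C vs T) = 5
max payoff 6 at {B}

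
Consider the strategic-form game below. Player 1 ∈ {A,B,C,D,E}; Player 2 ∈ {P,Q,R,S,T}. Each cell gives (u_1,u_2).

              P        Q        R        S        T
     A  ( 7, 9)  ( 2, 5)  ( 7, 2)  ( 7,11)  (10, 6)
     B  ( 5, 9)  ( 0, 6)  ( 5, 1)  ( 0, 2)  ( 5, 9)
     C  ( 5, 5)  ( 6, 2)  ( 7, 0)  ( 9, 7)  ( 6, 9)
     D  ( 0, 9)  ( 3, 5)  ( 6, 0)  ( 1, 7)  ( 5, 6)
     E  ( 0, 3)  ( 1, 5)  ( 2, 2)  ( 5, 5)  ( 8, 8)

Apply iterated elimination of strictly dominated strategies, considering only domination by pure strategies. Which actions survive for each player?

P1 drop B (A beats it: P:7>5 Q:2>0 R:7>5 S:7>0 T:10>5)
P1 drop D (C beats it: P:5>0 Q:6>3 R:7>6 S:9>1 T:6>5)
P1 drop E (A beats it: P:7>0 Q:2>1 R:7>2 S:7>5 T:10>8)
P2 drop P (S beats it: A:11>9 C:7>5)
P2 drop Q (S beats it: A:11>5 C:7>2)
P2 drop R (S beats it: A:11>2 C:7>0)
P1→{A,C} P2→{S,T}

Remaining: P1:{A,C} P2:{S,T}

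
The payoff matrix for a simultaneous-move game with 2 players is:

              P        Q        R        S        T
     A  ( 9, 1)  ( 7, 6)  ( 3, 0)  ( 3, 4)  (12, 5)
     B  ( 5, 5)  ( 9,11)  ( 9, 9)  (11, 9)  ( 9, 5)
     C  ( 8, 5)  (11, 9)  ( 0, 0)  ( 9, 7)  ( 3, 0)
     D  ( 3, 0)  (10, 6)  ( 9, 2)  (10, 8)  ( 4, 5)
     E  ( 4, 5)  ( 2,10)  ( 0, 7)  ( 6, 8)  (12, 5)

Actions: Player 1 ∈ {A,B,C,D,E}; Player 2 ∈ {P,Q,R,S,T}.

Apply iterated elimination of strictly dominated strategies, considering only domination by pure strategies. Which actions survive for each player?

P2 drop P (Q beats it: A:6>1 B:11>5 C:9>5 D:6>0 E:10>5)
P2 drop R (Q beats it: A:6>0 B:11>9 C:9>0 D:6>2 E:10>7)
P2 drop T (Q beats it: A:6>5 B:11>5 C:9>0 D:6>5 E:10>5)
P1 drop A (B beats it: Q:9>7 S:11>3)
P1 drop E (B beats it: Q:9>2 S:11>6)
P1→{B,C,D} P2→{Q,S}

Survivors P1:{B,C,D} P2:{Q,S}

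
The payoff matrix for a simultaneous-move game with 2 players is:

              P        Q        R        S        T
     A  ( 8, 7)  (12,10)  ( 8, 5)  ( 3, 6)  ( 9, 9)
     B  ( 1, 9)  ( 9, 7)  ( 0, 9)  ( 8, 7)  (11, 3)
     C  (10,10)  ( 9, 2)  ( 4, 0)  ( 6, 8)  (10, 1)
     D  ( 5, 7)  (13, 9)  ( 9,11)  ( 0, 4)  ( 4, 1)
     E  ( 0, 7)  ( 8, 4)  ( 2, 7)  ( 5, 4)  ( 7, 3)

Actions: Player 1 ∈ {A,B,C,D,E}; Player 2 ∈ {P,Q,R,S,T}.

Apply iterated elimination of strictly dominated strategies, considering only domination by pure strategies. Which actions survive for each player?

P1 drop E (C beats it: P:10>0 Q:9>8 R:4>2 S:6>5 T:10>7)
P2 drop S (P beats it: A:7>6 B:9>7 C:10>8 D:7>4)
P2 drop T (Q beats it: A:10>9 B:7>3 C:2>1 D:9>1)
P1 drop B (A beats it: P:8>1 Q:12>9 R:8>0)
P1→{A,C,D} P2→{P,Q,R}

Survivors P1:{A,C,D} P2:{P,Q,R}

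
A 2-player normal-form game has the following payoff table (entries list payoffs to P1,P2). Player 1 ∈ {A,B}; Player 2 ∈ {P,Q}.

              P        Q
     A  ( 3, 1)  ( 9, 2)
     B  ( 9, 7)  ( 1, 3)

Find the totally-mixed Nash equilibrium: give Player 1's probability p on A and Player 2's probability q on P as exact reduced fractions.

(p,q) = (4/5, 4/7)

P1 indiff ⇒ q·3+(1-q)·9 = q·9+(1-q)·1 ⇒ q(-6) = (1-q)(-8) ⇒ q = 4/7
P2 indiff ⇒ p·1+(1-p)·7 = p·2+(1-p)·3 ⇒ p(-1) = (1-p)(-4) ⇒ p = 4/5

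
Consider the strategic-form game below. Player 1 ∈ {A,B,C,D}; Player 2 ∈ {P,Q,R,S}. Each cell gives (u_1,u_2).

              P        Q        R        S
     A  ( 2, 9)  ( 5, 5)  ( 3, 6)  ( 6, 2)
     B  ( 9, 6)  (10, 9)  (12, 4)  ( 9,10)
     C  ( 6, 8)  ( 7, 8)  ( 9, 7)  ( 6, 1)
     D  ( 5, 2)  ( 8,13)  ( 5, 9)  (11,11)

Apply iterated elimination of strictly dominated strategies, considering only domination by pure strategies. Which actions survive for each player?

Survivors P1:{B,D} P2:{Q,S}

P1 drop A (B beats it: P:9>2 Q:10>5 R:12>3 S:9>6)
P1 drop C (B beats it: P:9>6 Q:10>7 R:12>9 S:9>6)
P2 drop P (Q beats it: B:9>6 D:13>2)
P2 drop R (Q beats it: B:9>4 D:13>9)
P1→{B,D} P2→{Q,S}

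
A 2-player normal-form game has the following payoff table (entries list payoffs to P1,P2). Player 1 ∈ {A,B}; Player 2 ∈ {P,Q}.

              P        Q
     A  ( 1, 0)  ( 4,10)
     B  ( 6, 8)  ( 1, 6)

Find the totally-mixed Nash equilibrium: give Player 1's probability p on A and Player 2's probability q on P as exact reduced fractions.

P1 indiff ⇒ q·1+(1-q)·4 = q·6+(1-q)·1 ⇒ q(-5) = (1-q)(-3) ⇒ q = 3/8
P2 indiff ⇒ p·0+(1-p)·8 = p·10+(1-p)·6 ⇒ p(-10) = (1-p)(-2) ⇒ p = 1/6

P1 mixes 1/6 on A; P2 mixes 3/8 on P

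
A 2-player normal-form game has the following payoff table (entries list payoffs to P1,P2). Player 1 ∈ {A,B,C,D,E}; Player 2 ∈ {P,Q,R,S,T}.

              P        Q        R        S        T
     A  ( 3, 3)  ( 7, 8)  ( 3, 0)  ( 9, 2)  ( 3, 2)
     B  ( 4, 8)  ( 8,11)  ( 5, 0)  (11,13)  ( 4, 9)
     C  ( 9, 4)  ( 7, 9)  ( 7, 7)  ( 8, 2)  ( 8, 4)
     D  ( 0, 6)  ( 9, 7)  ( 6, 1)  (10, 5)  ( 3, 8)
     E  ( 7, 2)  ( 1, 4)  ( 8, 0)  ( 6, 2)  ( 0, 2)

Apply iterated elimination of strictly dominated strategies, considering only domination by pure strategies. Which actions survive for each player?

P1 drop A (B beats it: P:4>3 Q:8>7 R:5>3 S:11>9 T:4>3)
P2 drop P (Q beats it: B:11>8 C:9>4 D:7>6 E:4>2)
P2 drop R (Q beats it: B:11>0 C:9>7 D:7>1 E:4>0)
P1 drop E (B beats it: Q:8>1 S:11>6 T:4>0)
P1→{B,C,D} P2→{Q,S,T}

IESDS → P1:{B,C,D} P2:{Q,S,T}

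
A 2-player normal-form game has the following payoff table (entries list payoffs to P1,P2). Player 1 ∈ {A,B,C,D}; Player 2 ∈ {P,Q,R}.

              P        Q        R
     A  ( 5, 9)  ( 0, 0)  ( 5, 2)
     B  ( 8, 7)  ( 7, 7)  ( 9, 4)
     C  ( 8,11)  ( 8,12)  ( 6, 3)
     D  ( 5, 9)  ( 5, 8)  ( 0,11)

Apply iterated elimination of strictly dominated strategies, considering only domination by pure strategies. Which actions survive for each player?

Remaining: P1:{B,C} P2:{P,Q}

P1 drop A (B beats it: P:8>5 Q:7>0 R:9>5)
P1 drop D (B beats it: P:8>5 Q:7>5 R:9>0)
P2 drop R (P beats it: B:7>4 C:11>3)
P1→{B,C} P2→{P,Q}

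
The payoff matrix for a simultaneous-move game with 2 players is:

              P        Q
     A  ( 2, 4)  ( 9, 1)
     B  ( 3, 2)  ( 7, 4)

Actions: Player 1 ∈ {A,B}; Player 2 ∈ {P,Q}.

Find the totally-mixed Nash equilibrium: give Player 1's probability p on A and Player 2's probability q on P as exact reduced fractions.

P1 indiff ⇒ q·2+(1-q)·9 = q·3+(1-q)·7 ⇒ q(-1) = (1-q)(-2) ⇒ q = 2/3
P2 indiff ⇒ p·4+(1-p)·2 = p·1+(1-p)·4 ⇒ p(3) = (1-p)(2) ⇒ p = 2/5

(p,q) = (2/5, 2/3)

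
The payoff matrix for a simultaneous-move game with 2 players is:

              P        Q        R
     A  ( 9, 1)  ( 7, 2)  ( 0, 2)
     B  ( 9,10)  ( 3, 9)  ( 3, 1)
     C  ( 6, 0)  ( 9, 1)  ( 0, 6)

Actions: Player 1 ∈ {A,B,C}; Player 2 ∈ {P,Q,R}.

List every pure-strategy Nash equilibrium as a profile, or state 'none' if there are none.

Nash profiles: (B,P)

(A,P): not NE [P2→R gives 2>1]
(A,Q): not NE [P1→C gives 9>7]
(A,R): not NE [P1→B gives 3>0]
(B,P): NE
(B,Q): not NE [P1→C gives 9>3; P2→P gives 10>9]
(B,R): not NE [P2→P gives 10>1]
(C,P): not NE [P1→B gives 9>6; P2→R gives 6>0]
(C,Q): not NE [P2→R gives 6>1]
(C,R): not NE [P1→B gives 3>0]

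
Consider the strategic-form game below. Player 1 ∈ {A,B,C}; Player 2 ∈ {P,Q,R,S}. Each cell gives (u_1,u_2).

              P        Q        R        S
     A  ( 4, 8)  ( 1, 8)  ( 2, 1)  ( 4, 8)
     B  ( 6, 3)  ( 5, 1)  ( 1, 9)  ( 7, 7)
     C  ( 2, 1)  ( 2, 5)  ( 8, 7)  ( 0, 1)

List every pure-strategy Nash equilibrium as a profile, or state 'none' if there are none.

NE set: (C,R)

(A,P): not NE [P1→B gives 6>4]
(A,Q): not NE [P1→B gives 5>1]
(A,R): not NE [P1→C gives 8>2; P2→S gives 8>1]
(A,S): not NE [P1→B gives 7>4]
(B,P): not NE [P2→R gives 9>3]
(B,Q): not NE [P2→R gives 9>1]
(B,R): not NE [P1→C gives 8>1]
(B,S): not NE [P2→R gives 9>7]
(C,P): not NE [P1→B gives 6>2; P2→R gives 7>1]
(C,Q): not NE [P1→B gives 5>2; P2→R gives 7>5]
(C,R): NE
(C,S): not NE [P1→B gives 7>0; P2→R gives 7>1]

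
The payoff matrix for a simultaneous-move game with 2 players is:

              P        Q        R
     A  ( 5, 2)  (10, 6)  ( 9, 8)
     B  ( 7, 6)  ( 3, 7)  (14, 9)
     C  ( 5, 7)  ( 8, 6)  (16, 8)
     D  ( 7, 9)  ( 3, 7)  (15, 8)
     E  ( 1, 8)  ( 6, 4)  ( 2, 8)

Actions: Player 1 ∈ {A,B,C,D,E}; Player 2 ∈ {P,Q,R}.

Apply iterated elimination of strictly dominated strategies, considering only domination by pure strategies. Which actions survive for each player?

P1 drop E (A beats it: P:5>1 Q:10>6 R:9>2)
P2 drop Q (R beats it: A:8>6 B:9>7 C:8>6 D:8>7)
P1 drop A (B beats it: P:7>5 R:14>9)
P1→{B,C,D} P2→{P,R}

IESDS → P1:{B,C,D} P2:{P,R}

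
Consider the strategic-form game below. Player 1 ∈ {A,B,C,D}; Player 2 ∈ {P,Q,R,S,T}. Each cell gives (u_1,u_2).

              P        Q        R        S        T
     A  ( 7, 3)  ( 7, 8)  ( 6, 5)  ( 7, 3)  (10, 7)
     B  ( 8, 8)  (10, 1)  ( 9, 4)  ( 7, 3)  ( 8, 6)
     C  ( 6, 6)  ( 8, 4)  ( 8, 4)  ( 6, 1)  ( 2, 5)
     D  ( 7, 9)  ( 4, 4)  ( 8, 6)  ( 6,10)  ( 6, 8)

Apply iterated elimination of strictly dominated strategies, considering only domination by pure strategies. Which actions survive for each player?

P1 drop C (B beats it: P:8>6 Q:10>8 R:9>8 S:7>6 T:8>2)
P1 drop D (B beats it: P:8>7 Q:10>4 R:9>8 S:7>6 T:8>6)
P2 drop R (T beats it: A:7>5 B:6>4)
P2 drop S (T beats it: A:7>3 B:6>3)
P1→{A,B} P2→{P,Q,T}

IESDS → P1:{A,B} P2:{P,Q,T}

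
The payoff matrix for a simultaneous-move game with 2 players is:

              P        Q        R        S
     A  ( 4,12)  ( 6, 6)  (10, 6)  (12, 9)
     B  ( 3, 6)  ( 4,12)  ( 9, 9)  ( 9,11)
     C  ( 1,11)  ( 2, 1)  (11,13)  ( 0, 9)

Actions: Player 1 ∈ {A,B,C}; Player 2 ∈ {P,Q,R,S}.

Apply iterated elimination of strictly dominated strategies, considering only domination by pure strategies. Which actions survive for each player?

P1 drop B (A beats it: P:4>3 Q:6>4 R:10>9 S:12>9)
P2 drop Q (P beats it: A:12>6 C:11>1)
P2 drop S (P beats it: A:12>9 C:11>9)
P1→{A,C} P2→{P,R}

IESDS → P1:{A,C} P2:{P,R}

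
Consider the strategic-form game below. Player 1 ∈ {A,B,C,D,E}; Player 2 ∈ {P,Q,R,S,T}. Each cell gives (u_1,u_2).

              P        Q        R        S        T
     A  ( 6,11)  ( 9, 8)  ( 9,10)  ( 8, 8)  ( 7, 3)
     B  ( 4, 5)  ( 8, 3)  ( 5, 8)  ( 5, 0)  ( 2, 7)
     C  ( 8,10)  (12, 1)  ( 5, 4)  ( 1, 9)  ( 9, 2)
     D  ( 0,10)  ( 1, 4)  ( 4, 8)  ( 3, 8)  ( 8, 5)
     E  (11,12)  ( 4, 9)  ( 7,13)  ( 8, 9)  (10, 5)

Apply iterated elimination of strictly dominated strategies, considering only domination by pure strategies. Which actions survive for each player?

P1 drop B (A beats it: P:6>4 Q:9>8 R:9>5 S:8>5 T:7>2)
P1 drop D (E beats it: P:11>0 Q:4>1 R:7>4 S:8>3 T:10>8)
P2 drop Q (P beats it: A:11>8 C:10>1 E:12>9)
P1 drop C (E beats it: P:11>8 R:7>5 S:8>1 T:10>9)
P2 drop S (P beats it: A:11>8 E:12>9)
P2 drop T (P beats it: A:11>3 E:12>5)
P1→{A,E} P2→{P,R}

Remaining: P1:{A,E} P2:{P,R}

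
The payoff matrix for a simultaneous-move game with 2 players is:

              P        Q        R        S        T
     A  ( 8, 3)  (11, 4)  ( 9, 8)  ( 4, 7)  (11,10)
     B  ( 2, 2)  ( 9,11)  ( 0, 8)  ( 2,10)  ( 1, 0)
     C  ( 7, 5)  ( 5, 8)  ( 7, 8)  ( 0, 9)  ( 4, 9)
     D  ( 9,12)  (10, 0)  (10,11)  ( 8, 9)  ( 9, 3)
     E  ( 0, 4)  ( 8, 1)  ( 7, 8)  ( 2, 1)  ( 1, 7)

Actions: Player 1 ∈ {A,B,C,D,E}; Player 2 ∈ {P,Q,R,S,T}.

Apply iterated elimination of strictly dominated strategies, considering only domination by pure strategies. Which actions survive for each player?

P1 drop B (A beats it: P:8>2 Q:11>9 R:9>0 S:4>2 T:11>1)
P1 drop C (A beats it: P:8>7 Q:11>5 R:9>7 S:4>0 T:11>4)
P1 drop E (A beats it: P:8>0 Q:11>8 R:9>7 S:4>2 T:11>1)
P2 drop Q (R beats it: A:8>4 D:11>0)
P2 drop S (R beats it: A:8>7 D:11>9)
P1→{A,D} P2→{P,R,T}

Remaining: P1:{A,D} P2:{P,R,T}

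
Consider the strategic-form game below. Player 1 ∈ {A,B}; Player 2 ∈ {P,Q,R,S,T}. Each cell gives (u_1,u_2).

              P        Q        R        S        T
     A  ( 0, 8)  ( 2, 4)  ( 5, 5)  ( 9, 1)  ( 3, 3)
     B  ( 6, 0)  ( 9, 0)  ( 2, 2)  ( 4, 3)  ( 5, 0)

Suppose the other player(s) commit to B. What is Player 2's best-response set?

BR_2 = {S}

u_2(P vs B) = 0
u_2(Q vs B) = 0
u_2(R vs B) = 2
u_2(S vs B) = 3
u_2(T vs B) = 0
max payoff 3 at {S}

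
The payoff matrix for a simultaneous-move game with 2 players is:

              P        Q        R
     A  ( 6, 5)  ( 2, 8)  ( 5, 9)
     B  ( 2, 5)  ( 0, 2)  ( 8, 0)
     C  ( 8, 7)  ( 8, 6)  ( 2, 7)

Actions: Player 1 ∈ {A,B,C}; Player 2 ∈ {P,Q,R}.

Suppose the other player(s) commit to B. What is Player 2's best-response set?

u_2(P vs B) = 5
u_2(Q vs B) = 2
u_2(R vs B) = 0
max payoff 5 at {P}

argmax u_2 = {P}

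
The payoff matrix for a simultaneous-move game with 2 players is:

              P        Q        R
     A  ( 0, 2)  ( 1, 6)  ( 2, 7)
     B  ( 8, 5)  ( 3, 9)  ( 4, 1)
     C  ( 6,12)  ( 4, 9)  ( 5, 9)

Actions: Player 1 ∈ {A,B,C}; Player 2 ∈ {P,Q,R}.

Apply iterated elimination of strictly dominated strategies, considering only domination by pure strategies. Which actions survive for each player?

IESDS → P1:{B,C} P2:{P,Q}

P1 drop A (B beats it: P:8>0 Q:3>1 R:4>2)
P2 drop R (P beats it: B:5>1 C:12>9)
P1→{B,C} P2→{P,Q}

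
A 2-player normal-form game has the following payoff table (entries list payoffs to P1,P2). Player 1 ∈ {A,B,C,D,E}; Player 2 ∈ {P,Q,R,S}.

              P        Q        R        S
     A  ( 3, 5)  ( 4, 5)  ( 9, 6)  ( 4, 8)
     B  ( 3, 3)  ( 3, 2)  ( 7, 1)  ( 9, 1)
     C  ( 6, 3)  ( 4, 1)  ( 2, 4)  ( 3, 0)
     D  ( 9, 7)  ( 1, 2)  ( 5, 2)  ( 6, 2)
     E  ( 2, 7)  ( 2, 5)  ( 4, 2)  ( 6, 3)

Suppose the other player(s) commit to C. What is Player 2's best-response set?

BR_2 = {R}

u_2(P vs C) = 3
u_2(Q vs C) = 1
u_2(R vs C) = 4
u_2(S vs C) = 0
max payoff 4 at {R}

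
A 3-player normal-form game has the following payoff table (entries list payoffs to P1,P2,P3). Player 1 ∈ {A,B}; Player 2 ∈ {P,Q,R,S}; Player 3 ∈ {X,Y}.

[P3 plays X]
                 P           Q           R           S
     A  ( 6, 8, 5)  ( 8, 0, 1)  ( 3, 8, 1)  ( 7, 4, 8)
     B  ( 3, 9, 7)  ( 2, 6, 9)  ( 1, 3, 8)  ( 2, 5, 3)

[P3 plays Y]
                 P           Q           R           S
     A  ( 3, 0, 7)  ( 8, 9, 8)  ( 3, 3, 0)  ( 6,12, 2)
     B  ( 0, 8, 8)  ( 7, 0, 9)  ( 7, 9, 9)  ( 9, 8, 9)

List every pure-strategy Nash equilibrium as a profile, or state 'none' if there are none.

(A,P,X): not NE [P3→Y gives 7>5]
(A,P,Y): not NE [P2→S gives 12>0]
(A,Q,X): not NE [P2→R gives 8>0; P3→Y gives 8>1]
(A,Q,Y): not NE [P2→S gives 12>9]
(A,R,X): NE
(A,R,Y): not NE [P1→B gives 7>3; P2→S gives 12>3; P3→X gives 1>0]
(A,S,X): not NE [P2→R gives 8>4]
(A,S,Y): not NE [P1→B gives 9>6; P3→X gives 8>2]
(B,P,X): not NE [P1→A gives 6>3; P3→Y gives 8>7]
(B,P,Y): not NE [P1→A gives 3>0; P2→R gives 9>8]
(B,Q,X): not NE [P1→A gives 8>2; P2→P gives 9>6]
(B,Q,Y): not NE [P1→A gives 8>7; P2→R gives 9>0]
(B,R,X): not NE [P1→A gives 3>1; P2→P gives 9>3; P3→Y gives 9>8]
(B,R,Y): NE
(B,S,X): not NE [P1→A gives 7>2; P2→P gives 9>5; P3→Y gives 9>3]
(B,S,Y): not NE [P2→R gives 9>8]

Nash profiles: (A,R,X), (B,R,Y)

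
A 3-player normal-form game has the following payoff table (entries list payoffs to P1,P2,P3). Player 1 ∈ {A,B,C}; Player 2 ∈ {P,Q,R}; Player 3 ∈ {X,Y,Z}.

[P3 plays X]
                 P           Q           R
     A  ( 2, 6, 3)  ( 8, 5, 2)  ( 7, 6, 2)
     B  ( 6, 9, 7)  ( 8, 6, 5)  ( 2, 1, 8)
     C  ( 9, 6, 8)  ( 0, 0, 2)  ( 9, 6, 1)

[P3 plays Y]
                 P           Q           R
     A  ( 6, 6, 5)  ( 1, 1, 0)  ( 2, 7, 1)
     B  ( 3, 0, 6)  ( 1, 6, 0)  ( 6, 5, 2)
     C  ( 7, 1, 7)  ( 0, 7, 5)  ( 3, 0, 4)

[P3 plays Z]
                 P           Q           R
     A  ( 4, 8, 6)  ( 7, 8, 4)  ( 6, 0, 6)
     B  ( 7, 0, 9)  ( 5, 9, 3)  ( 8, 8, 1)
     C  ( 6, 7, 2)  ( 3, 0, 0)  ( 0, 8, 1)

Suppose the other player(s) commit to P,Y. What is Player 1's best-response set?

BR_1 = {C}

u_1(A vs P,Y) = 6
u_1(B vs P,Y) = 3
u_1(C vs P,Y) = 7
max payoff 7 at {C}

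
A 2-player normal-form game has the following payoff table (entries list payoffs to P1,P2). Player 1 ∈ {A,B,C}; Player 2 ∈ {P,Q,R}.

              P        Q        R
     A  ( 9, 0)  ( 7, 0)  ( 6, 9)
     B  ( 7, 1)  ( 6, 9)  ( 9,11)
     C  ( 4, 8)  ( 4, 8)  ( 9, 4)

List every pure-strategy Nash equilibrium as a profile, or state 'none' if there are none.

PSNE = {(B,R)}

(A,P): not NE [P2→R gives 9>0]
(A,Q): not NE [P2→R gives 9>0]
(A,R): not NE [P1→C gives 9>6]
(B,P): not NE [P1→A gives 9>7; P2→R gives 11>1]
(B,Q): not NE [P1→A gives 7>6; P2→R gives 11>9]
(B,R): NE
(C,P): not NE [P1→A gives 9>4]
(C,Q): not NE [P1→A gives 7>4]
(C,R): not NE [P2→Q gives 8>4]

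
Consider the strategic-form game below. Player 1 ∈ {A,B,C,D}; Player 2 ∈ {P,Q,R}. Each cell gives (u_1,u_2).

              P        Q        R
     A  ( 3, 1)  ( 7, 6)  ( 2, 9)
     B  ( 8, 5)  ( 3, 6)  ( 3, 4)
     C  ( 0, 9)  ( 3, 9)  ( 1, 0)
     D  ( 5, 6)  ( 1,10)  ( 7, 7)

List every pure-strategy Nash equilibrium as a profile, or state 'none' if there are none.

(A,P): not NE [P1→B gives 8>3; P2→R gives 9>1]
(A,Q): not NE [P2→R gives 9>6]
(A,R): not NE [P1→D gives 7>2]
(B,P): not NE [P2→Q gives 6>5]
(B,Q): not NE [P1→A gives 7>3]
(B,R): not NE [P1→D gives 7>3; P2→Q gives 6>4]
(C,P): not NE [P1→B gives 8>0]
(C,Q): not NE [P1→A gives 7>3]
(C,R): not NE [P1→D gives 7>1; P2→Q gives 9>0]
(D,P): not NE [P1→B gives 8>5; P2→Q gives 10>6]
(D,Q): not NE [P1→A gives 7>1]
(D,R): not NE [P2→Q gives 10>7]

PSNE: ∅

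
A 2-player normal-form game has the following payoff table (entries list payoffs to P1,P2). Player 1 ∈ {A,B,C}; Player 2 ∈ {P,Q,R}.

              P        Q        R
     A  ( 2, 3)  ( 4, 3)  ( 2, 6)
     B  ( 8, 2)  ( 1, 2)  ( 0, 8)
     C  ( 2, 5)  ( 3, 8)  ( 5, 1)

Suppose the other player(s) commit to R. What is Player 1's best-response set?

BR_1 = {C}

u_1(A vs R) = 2
u_1(B vs R) = 0
u_1(C vs R) = 5
max payoff 5 at {C}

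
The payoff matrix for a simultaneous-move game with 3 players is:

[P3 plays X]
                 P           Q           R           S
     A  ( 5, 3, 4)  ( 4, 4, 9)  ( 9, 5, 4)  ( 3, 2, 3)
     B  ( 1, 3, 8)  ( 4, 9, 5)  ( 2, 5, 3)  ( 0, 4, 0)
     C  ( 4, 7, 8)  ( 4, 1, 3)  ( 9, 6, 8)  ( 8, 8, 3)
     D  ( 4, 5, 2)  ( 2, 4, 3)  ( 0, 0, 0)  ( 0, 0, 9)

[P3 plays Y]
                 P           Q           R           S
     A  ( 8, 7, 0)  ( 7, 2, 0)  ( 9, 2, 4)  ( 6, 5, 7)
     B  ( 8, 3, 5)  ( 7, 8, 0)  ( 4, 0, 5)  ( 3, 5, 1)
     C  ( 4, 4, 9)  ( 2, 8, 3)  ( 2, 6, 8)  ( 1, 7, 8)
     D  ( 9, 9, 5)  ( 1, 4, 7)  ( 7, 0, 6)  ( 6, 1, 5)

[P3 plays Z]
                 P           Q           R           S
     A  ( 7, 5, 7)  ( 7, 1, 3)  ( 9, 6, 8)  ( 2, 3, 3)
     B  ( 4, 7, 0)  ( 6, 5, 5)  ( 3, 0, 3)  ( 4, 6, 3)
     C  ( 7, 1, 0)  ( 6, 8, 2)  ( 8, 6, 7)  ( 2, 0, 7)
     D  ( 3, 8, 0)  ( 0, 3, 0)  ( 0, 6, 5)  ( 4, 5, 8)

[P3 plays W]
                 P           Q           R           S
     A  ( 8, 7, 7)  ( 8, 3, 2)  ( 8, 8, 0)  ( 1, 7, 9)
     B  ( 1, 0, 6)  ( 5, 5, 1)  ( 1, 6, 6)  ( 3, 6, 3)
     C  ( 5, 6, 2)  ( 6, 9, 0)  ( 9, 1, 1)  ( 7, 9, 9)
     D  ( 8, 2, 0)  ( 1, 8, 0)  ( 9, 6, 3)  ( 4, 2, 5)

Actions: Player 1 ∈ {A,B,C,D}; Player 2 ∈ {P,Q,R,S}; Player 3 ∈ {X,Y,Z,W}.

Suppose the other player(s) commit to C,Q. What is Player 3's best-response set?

argmax u_3 = {X,Y}

u_3(X vs C,Q) = 3
u_3(Y vs C,Q) = 3
u_3(Z vs C,Q) = 2
u_3(W vs C,Q) = 0
max payoff 3 at {X,Y}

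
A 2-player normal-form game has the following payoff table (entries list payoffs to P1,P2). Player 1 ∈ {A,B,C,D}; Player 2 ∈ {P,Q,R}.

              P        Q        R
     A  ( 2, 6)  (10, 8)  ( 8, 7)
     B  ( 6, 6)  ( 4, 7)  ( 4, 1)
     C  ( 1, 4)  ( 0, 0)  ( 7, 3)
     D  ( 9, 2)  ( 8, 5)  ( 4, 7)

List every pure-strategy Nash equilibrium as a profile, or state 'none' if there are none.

(A,P): not NE [P1→D gives 9>2; P2→Q gives 8>6]
(A,Q): NE
(A,R): not NE [P2→Q gives 8>7]
(B,P): not NE [P1→D gives 9>6; P2→Q gives 7>6]
(B,Q): not NE [P1→A gives 10>4]
(B,R): not NE [P1→A gives 8>4; P2→Q gives 7>1]
(C,P): not NE [P1→D gives 9>1]
(C,Q): not NE [P1→A gives 10>0; P2→P gives 4>0]
(C,R): not NE [P1→A gives 8>7; P2→P gives 4>3]
(D,P): not NE [P2→R gives 7>2]
(D,Q): not NE [P1→A gives 10>8; P2→R gives 7>5]
(D,R): not NE [P1→A gives 8>4]

Nash profiles: (A,Q)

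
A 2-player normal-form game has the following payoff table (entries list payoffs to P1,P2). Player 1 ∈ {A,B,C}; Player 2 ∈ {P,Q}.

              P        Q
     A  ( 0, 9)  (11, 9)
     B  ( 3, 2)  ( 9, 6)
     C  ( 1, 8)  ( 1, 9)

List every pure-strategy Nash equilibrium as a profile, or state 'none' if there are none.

Nash profiles: (A,Q)

(A,P): not NE [P1→B gives 3>0]
(A,Q): NE
(B,P): not NE [P2→Q gives 6>2]
(B,Q): not NE [P1→A gives 11>9]
(C,P): not NE [P1→B gives 3>1; P2→Q gives 9>8]
(C,Q): not NE [P1→A gives 11>1]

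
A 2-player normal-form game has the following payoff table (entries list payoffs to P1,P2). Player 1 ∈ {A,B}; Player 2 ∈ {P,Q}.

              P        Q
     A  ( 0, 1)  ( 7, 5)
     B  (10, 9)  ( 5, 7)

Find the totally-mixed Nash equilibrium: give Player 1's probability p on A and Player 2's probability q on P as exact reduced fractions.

(p,q) = (1/3, 1/6)

P1 indiff ⇒ q·0+(1-q)·7 = q·10+(1-q)·5 ⇒ q(-10) = (1-q)(-2) ⇒ q = 1/6
P2 indiff ⇒ p·1+(1-p)·9 = p·5+(1-p)·7 ⇒ p(-4) = (1-p)(-2) ⇒ p = 1/3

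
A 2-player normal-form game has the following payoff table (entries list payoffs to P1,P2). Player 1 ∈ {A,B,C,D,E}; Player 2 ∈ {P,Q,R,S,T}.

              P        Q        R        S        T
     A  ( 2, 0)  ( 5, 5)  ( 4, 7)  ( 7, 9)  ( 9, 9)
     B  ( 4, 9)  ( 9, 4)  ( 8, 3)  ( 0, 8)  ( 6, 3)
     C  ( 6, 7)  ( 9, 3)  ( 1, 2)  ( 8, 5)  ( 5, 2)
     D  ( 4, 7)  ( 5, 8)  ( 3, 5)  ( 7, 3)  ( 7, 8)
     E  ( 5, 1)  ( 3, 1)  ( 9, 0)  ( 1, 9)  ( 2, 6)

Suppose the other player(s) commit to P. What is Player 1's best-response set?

u_1(A vs P) = 2
u_1(B vs P) = 4
u_1(C vs P) = 6
u_1(D vs P) = 4
u_1(E vs P) = 5
max payoff 6 at {C}

argmax u_1 = {C}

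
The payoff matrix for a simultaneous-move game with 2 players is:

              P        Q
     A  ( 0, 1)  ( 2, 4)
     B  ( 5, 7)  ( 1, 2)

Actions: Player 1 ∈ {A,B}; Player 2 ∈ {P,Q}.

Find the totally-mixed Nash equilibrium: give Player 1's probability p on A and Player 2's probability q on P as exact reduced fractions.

P1 indiff ⇒ q·0+(1-q)·2 = q·5+(1-q)·1 ⇒ q(-5) = (1-q)(-1) ⇒ q = 1/6
P2 indiff ⇒ p·1+(1-p)·7 = p·4+(1-p)·2 ⇒ p(-3) = (1-p)(-5) ⇒ p = 5/8

P1 mixes 5/8 on A; P2 mixes 1/6 on P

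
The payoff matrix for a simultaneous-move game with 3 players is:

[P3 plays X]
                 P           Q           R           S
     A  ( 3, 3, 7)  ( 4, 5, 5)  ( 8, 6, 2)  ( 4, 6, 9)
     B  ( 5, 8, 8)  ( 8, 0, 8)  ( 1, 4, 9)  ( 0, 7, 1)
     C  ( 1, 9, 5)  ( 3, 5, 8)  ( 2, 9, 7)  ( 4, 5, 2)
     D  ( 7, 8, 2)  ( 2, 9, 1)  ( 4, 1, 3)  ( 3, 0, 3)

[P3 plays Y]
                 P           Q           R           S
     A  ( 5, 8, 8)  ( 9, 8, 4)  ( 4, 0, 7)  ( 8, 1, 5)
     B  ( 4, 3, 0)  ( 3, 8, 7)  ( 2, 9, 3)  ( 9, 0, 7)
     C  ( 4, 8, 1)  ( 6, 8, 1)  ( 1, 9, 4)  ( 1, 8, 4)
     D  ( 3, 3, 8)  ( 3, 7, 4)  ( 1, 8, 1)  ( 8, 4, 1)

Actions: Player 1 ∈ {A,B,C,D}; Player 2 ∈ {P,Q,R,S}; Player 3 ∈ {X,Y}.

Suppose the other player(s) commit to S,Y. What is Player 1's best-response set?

BR_1 = {B}

u_1(A vs S,Y) = 8
u_1(B vs S,Y) = 9
u_1(C vs S,Y) = 1
u_1(D vs S,Y) = 8
max payoff 9 at {B}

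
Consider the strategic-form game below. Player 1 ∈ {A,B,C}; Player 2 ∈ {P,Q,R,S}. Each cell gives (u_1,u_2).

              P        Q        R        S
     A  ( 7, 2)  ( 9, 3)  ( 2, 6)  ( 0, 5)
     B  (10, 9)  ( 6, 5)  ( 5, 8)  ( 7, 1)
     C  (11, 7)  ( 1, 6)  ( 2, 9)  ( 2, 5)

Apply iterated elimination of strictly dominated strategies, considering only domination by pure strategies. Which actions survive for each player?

P2 drop Q (R beats it: A:6>3 B:8>5 C:9>6)
P1 drop A (B beats it: P:10>7 R:5>2 S:7>0)
P2 drop S (P beats it: B:9>1 C:7>5)
P1→{B,C} P2→{P,R}

Remaining: P1:{B,C} P2:{P,R}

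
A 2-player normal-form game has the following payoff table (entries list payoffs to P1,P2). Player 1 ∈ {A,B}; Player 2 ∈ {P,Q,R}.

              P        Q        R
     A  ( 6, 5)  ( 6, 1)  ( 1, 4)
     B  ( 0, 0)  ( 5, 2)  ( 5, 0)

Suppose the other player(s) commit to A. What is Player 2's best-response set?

u_2(P vs A) = 5
u_2(Q vs A) = 1
u_2(R vs A) = 4
max payoff 5 at {P}

P2 best: {P}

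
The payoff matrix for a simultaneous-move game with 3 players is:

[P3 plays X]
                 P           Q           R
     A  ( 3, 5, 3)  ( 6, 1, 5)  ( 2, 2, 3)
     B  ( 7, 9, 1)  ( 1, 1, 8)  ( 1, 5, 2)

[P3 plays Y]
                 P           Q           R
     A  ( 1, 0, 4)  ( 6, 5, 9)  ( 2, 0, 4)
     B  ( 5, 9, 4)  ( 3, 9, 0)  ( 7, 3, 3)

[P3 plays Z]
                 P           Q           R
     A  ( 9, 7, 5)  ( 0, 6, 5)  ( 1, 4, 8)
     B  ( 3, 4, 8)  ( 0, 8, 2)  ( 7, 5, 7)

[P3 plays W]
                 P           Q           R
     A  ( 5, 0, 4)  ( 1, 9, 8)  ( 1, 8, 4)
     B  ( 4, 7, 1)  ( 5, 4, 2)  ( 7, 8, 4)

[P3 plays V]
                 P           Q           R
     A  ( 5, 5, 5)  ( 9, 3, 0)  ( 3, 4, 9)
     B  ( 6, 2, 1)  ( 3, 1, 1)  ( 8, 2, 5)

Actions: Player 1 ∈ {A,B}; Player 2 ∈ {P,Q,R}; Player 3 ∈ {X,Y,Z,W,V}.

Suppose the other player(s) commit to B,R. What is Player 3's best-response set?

BR_3 = {Z}

u_3(X vs B,R) = 2
u_3(Y vs B,R) = 3
u_3(Z vs B,R) = 7
u_3(W vs B,R) = 4
u_3(V vs B,R) = 5
max payoff 7 at {Z}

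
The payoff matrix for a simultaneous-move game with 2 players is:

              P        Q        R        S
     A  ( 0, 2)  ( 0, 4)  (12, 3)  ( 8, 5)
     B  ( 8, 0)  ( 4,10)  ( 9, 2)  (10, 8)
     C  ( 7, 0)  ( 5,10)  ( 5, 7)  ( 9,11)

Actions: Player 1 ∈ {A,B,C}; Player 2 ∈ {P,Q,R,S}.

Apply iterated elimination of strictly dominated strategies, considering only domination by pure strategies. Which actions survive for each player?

Survivors P1:{B,C} P2:{Q,S}

P2 drop P (Q beats it: A:4>2 B:10>0 C:10>0)
P2 drop R (Q beats it: A:4>3 B:10>2 C:10>7)
P1 drop A (B beats it: Q:4>0 S:10>8)
P1→{B,C} P2→{Q,S}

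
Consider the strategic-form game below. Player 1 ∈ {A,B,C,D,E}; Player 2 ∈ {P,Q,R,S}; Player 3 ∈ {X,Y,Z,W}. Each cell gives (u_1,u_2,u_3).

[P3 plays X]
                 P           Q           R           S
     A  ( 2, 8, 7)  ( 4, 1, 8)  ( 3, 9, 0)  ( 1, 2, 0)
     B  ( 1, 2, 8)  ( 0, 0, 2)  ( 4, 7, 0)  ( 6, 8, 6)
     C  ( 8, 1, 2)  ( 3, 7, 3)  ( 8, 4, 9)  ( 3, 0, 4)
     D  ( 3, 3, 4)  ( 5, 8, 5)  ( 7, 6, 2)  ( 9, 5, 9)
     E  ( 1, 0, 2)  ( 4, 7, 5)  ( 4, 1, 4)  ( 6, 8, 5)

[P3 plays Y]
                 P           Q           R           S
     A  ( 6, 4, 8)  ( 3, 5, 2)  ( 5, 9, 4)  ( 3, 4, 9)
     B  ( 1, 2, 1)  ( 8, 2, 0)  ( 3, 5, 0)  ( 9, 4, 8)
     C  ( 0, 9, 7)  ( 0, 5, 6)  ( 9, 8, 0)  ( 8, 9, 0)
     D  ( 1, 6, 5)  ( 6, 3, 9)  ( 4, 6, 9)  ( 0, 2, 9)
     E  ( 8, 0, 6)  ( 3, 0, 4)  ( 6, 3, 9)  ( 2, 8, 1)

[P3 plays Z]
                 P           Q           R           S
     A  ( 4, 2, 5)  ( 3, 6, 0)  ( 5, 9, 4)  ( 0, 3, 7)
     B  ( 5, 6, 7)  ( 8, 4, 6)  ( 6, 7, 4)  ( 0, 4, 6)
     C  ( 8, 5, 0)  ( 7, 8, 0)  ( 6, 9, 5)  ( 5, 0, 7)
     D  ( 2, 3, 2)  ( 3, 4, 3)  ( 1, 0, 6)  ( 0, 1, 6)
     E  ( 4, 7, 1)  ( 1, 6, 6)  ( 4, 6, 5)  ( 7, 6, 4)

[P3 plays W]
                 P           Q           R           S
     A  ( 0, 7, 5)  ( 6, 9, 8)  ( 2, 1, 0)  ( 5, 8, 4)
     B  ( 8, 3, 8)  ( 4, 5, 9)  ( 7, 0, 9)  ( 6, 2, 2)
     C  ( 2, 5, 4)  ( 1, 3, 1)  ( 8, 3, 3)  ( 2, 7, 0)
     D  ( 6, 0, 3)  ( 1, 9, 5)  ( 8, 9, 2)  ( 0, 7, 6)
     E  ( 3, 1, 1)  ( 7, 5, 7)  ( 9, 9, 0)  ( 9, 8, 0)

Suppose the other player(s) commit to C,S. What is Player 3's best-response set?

u_3(X vs C,S) = 4
u_3(Y vs C,S) = 0
u_3(Z vs C,S) = 7
u_3(W vs C,S) = 0
max payoff 7 at {Z}

BR_3 = {Z}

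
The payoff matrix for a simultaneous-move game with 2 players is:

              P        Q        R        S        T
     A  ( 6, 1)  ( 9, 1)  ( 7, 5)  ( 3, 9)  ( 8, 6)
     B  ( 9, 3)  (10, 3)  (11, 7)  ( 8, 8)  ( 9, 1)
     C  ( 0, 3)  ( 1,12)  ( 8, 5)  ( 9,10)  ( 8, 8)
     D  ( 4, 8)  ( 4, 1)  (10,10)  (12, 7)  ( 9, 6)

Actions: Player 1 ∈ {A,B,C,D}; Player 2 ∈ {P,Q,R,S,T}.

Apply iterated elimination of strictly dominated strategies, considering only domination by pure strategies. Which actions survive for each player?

Remaining: P1:{B,D} P2:{R,S}

P1 drop A (B beats it: P:9>6 Q:10>9 R:11>7 S:8>3 T:9>8)
P1 drop C (D beats it: P:4>0 Q:4>1 R:10>8 S:12>9 T:9>8)
P2 drop P (R beats it: B:7>3 D:10>8)
P2 drop Q (R beats it: B:7>3 D:10>1)
P2 drop T (R beats it: B:7>1 D:10>6)
P1→{B,D} P2→{R,S}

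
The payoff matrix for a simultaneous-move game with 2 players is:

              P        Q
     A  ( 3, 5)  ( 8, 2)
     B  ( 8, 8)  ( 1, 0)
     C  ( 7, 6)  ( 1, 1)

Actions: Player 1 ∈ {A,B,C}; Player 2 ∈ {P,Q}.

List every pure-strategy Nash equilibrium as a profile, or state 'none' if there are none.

NE set: (B,P)

(A,P): not NE [P1→B gives 8>3]
(A,Q): not NE [P2→P gives 5>2]
(B,P): NE
(B,Q): not NE [P1→A gives 8>1; P2→P gives 8>0]
(C,P): not NE [P1→B gives 8>7]
(C,Q): not NE [P1→A gives 8>1; P2→P gives 6>1]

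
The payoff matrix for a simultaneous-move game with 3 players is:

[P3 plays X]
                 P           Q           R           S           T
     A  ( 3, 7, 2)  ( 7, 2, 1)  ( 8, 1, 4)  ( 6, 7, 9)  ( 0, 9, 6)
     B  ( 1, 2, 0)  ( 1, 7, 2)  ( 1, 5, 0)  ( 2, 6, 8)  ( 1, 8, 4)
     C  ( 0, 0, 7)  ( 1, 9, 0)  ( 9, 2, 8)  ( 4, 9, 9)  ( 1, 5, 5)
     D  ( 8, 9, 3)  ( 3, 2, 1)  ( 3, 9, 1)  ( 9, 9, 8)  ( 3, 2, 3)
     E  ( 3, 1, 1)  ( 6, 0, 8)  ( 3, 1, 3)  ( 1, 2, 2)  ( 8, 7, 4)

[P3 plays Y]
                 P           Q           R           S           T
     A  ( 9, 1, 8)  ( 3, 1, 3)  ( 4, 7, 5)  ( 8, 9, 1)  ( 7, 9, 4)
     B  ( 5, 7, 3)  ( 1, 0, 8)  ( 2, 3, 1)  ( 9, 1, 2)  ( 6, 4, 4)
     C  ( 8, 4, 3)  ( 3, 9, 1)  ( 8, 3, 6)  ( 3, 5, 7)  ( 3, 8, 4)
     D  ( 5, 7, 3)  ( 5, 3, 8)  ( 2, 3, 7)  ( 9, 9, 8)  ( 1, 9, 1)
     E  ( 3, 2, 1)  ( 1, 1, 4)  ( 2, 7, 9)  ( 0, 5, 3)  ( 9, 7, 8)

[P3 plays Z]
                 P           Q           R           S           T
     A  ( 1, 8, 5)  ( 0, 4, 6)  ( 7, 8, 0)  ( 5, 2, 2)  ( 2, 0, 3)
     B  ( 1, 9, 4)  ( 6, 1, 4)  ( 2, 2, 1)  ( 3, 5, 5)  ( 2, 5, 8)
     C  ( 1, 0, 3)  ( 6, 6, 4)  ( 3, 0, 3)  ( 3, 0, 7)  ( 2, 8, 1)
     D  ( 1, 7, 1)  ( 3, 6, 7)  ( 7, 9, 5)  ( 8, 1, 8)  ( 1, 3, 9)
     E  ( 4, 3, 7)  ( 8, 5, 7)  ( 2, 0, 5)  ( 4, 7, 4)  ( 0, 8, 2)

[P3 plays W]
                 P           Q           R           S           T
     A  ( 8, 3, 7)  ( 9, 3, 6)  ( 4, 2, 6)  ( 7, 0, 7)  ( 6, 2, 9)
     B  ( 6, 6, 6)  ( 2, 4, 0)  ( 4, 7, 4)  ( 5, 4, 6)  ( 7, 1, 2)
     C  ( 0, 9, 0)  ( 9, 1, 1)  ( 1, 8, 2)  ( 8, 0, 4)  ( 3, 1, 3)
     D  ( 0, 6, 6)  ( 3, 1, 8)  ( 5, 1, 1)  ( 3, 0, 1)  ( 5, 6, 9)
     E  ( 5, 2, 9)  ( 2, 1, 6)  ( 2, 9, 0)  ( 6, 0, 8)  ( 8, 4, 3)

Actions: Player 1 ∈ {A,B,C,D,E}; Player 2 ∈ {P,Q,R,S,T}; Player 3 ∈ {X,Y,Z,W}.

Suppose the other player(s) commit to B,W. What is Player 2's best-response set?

u_2(P vs B,W) = 6
u_2(Q vs B,W) = 4
u_2(R vs B,W) = 7
u_2(S vs B,W) = 4
u_2(T vs B,W) = 1
max payoff 7 at {R}

BR_2 = {R}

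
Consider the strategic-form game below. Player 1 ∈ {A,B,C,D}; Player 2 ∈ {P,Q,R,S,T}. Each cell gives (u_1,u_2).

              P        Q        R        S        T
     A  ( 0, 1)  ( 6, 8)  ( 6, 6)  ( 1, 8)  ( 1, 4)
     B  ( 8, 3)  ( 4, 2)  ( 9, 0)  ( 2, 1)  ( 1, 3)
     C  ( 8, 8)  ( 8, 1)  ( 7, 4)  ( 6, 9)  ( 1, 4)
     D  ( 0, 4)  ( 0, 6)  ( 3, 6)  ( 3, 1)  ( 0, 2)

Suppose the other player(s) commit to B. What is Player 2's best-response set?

argmax u_2 = {P,T}

u_2(P vs B) = 3
u_2(Q vs B) = 2
u_2(R vs B) = 0
u_2(S vs B) = 1
u_2(T vs B) = 3
max payoff 3 at {P,T}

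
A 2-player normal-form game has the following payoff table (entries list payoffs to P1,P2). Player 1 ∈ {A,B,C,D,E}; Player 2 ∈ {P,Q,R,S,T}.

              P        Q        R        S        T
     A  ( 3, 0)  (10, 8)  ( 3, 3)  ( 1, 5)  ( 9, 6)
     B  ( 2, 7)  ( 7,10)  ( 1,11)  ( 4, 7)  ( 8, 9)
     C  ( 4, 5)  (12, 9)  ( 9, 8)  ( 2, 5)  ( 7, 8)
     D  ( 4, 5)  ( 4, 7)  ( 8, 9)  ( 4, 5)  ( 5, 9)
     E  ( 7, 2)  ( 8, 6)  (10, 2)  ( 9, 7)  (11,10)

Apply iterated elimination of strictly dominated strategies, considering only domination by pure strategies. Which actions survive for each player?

Survivors P1:{A,C,E} P2:{Q,T}

P1 drop B (E beats it: P:7>2 Q:8>7 R:10>1 S:9>4 T:11>8)
P1 drop D (E beats it: P:7>4 Q:8>4 R:10>8 S:9>4 T:11>5)
P2 drop P (Q beats it: A:8>0 C:9>5 E:6>2)
P2 drop R (Q beats it: A:8>3 C:9>8 E:6>2)
P2 drop S (T beats it: A:6>5 C:8>5 E:10>7)
P1→{A,C,E} P2→{Q,T}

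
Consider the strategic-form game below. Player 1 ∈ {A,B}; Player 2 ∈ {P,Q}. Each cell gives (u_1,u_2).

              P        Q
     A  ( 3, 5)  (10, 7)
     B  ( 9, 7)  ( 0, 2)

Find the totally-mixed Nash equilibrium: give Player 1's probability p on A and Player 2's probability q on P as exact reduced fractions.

P1 mixes 5/7 on A; P2 mixes 5/8 on P

P1 indiff ⇒ q·3+(1-q)·10 = q·9+(1-q)·0 ⇒ q(-6) = (1-q)(-10) ⇒ q = 5/8
P2 indiff ⇒ p·5+(1-p)·7 = p·7+(1-p)·2 ⇒ p(-2) = (1-p)(-5) ⇒ p = 5/7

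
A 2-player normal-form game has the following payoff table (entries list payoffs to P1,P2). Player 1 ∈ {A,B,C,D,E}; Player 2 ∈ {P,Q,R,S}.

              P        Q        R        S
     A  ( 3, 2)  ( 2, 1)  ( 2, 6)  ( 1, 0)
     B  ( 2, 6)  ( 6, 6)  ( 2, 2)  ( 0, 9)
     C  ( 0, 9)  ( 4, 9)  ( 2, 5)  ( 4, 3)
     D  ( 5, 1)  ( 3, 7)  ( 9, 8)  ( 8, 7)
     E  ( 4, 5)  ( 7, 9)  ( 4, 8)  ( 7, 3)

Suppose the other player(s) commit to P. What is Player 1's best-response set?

u_1(A vs P) = 3
u_1(B vs P) = 2
u_1(C vs P) = 0
u_1(D vs P) = 5
u_1(E vs P) = 4
max payoff 5 at {D}

P1 best: {D}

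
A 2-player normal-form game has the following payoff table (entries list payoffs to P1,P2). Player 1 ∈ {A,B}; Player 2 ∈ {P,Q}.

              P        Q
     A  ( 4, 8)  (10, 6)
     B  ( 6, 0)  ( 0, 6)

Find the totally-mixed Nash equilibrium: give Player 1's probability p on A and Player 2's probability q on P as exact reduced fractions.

P1 indiff ⇒ q·4+(1-q)·10 = q·6+(1-q)·0 ⇒ q(-2) = (1-q)(-10) ⇒ q = 5/6
P2 indiff ⇒ p·8+(1-p)·0 = p·6+(1-p)·6 ⇒ p(2) = (1-p)(6) ⇒ p = 3/4

p=3/4, q=5/6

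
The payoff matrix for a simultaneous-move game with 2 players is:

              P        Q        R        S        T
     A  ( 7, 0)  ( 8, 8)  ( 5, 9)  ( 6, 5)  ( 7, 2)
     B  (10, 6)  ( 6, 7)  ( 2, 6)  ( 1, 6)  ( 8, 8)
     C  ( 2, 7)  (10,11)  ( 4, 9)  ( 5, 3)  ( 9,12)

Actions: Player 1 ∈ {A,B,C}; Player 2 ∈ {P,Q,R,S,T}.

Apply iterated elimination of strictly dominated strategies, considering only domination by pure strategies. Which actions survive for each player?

P2 drop P (Q beats it: A:8>0 B:7>6 C:11>7)
P1 drop B (C beats it: Q:10>6 R:4>2 S:5>1 T:9>8)
P2 drop S (Q beats it: A:8>5 C:11>3)
P1→{A,C} P2→{Q,R,T}

Survivors P1:{A,C} P2:{Q,R,T}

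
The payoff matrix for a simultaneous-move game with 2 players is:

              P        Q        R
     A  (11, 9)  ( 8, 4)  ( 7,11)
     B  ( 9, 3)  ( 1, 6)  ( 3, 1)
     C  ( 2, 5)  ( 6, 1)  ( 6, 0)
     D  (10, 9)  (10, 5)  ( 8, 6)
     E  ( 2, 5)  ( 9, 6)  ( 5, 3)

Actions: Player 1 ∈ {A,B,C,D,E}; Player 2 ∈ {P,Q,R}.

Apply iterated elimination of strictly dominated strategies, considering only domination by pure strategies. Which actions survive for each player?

IESDS → P1:{A,D} P2:{P,R}

P1 drop B (A beats it: P:11>9 Q:8>1 R:7>3)
P1 drop C (A beats it: P:11>2 Q:8>6 R:7>6)
P1 drop E (D beats it: P:10>2 Q:10>9 R:8>5)
P2 drop Q (P beats it: A:9>4 D:9>5)
P1→{A,D} P2→{P,R}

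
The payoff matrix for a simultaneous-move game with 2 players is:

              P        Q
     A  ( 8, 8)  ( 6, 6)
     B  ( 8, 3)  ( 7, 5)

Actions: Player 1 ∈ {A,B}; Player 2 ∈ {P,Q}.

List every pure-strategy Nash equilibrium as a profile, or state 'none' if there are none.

(A,P): NE
(A,Q): not NE [P1→B gives 7>6; P2→P gives 8>6]
(B,P): not NE [P2→Q gives 5>3]
(B,Q): NE

Nash profiles: (A,P), (B,Q)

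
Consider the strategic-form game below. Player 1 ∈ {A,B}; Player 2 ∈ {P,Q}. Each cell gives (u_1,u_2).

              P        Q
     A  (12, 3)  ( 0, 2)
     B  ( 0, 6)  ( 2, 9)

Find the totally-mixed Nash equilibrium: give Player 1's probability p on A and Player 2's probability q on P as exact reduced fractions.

(p,q) = (3/4, 1/7)

P1 indiff ⇒ q·12+(1-q)·0 = q·0+(1-q)·2 ⇒ q(12) = (1-q)(2) ⇒ q = 1/7
P2 indiff ⇒ p·3+(1-p)·6 = p·2+(1-p)·9 ⇒ p(1) = (1-p)(3) ⇒ p = 3/4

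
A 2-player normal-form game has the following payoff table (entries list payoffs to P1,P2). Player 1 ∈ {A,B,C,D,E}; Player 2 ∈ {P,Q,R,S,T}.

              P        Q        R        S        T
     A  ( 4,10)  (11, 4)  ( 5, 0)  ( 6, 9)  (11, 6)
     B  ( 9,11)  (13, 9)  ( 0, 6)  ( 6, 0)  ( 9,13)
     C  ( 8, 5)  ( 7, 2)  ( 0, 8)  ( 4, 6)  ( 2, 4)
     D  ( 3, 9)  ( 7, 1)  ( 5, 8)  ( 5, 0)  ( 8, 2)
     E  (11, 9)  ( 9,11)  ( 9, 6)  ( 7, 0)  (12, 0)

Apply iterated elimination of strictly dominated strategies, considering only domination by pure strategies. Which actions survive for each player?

P1 drop C (E beats it: P:11>8 Q:9>7 R:9>0 S:7>4 T:12>2)
P1 drop D (E beats it: P:11>3 Q:9>7 R:9>5 S:7>5 T:12>8)
P2 drop R (P beats it: A:10>0 B:11>6 E:9>6)
P2 drop S (P beats it: A:10>9 B:11>0 E:9>0)
P1→{A,B,E} P2→{P,Q,T}

Survivors P1:{A,B,E} P2:{P,Q,T}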